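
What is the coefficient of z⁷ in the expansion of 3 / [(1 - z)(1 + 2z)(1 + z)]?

-510

Partial fractions give a closed form: a_n = (1/2)·1^n + (4)·(-2)^n + (-3/2)·(-1)^n.
At n = 7: a_7 = -510.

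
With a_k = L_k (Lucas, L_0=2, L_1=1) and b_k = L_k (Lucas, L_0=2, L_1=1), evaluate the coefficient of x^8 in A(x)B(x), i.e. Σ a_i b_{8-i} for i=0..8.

491

The convolution is the x^8 coefficient of A(x)B(x).
Σ = 2·47 + 1·29 + 3·18 + 4·11 + 7·7 + 11·4 + 18·3 + 29·1 + 47·2 = 491.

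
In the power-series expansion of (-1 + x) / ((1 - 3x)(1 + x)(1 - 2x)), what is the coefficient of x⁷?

The denominator gives the recurrence a_n = 4a_(n−1) − a_(n−2) − 6a_(n−3) for n ≥ 3; the numerator fixes a_0 = -1, a_1 = -3, a_2 = -11.
Iterating: -1, -3, -11, -35, -111, -343, -1051, -3195, so a_7 = -3195.

-3195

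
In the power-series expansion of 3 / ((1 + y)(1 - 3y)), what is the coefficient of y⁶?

1641

The denominator gives the recurrence a_n = 2a_(n−1) + 3a_(n−2) for n ≥ 2; the numerator fixes a_0 = 3, a_1 = 6.
Iterating: 3, 6, 21, 60, 183, 546, 1641, so a_6 = 1641.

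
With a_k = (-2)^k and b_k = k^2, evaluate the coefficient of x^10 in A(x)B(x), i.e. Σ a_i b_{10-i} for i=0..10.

-38

Write out a_i and b_{10-i} for i = 0,…,10 and sum the products.
Σ = 1·100 − 2·81 + 4·64 − 8·49 + 16·36 − 32·25 + 64·16 − 128·9 + 256·4 − 512·1 + 1024·0 = -38.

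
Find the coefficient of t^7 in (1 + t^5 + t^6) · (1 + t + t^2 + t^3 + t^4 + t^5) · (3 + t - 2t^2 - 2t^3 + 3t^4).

(1 + t^5 + t^6) has coefficients 1,0,0,0,0,1,1 for degrees 0…6.
(1 + t + t^2 + t^3 + t^4 + t^5) has coefficients 1,1,1,1,1,1,0,0 for degrees 0…7.
Finally multiplying by (3 + t - 2t^2 - 2t^3 + 3t^4), the product of all factors after the first has coefficients 3,4,2,0,3,3,0,-1 for degrees 0…7.
[t^7] = 1·(-1) + 1·2 + 1·4 = 5.

5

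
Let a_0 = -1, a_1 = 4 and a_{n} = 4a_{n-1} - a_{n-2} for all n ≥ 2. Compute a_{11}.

The ordinary generating function has denominator 1 - 4t + t^2.
Iterating the recurrence: a_0,…,a_{11} = -1, 4, 17, 64, 239, 892, 3329, 12424, 46367, 173044, 645809, 2410192.

2410192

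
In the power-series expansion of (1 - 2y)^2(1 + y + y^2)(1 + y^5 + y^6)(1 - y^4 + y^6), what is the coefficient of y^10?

(1 - 2y)^2 has coefficients 1,-4,4 for degrees 0…2.
(1 + y + y^2) has coefficients 1,1,1,0,0,0,0,0,0,0,0 for degrees 0…10.
Multiplying by (1 + y^5 + y^6) gives running coefficients 1,1,1,0,0,1,2,2,1,0,0 for degrees 0…10.
Finally multiplying by (1 - y^4 + y^6), the product of all factors after the first has coefficients 1,1,1,0,-1,0,2,3,2,-1,-2 for degrees 0…10.
[y^10] = 1·(-2) − 4·(-1) + 4·2 = 10.

10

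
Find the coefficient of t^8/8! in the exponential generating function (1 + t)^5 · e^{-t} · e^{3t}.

The EGF product rule gives c_8 = Σ_{k_1+k_2+k_3=8} C(8; k_1,k_2,k_3) · ∏ g_i(k_i), where (1+t)^5 gives the falling factorial (5)_k; e^{-t} gives (-1)^k; e^{3t} gives (3)^k.
g_1(k) for k = 0…8: 1, 5, 20, 60, 120, 120, 0, 0, 0.
g_2(k) for k = 0…8: 1, -1, 1, -1, 1, -1, 1, -1, 1.
g_3(k) for k = 0…8: 1, 3, 9, 27, 81, 243, 729, 2187, 6561.
First combine the last two factors: h(k) = Σ_j C(k,j)·g_2(j)·g_3(k−j) for k = 0…8: 1, 2, 4, 8, 16, 32, 64, 128, 256.
c_8 = Σ_k C(8,k)·g_1(k)·h(8−k) = 1·1·256 + 8·5·128 + 28·20·64 + 56·60·32 + 70·120·16 + 56·120·8 = 256 + 5120 + 35840 + 107520 + 134400 + 53760 = 336896.

336896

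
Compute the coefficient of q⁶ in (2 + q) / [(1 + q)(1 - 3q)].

1276

The denominator gives the recurrence a_n = 2a_(n−1) + 3a_(n−2) for n ≥ 2; the numerator fixes a_0 = 2, a_1 = 5.
Iterating: 2, 5, 16, 47, 142, 425, 1276, so a_6 = 1276.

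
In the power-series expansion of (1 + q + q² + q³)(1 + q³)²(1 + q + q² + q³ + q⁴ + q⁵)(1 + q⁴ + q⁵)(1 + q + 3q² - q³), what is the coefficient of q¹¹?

(1 + q + q² + q³) has coefficients 1,1,1,1 for degrees 0…3.
(1 + q³)² has coefficients 1,0,0,2,0,0,1,0,0,0,0,0 for degrees 0…11.
Multiplying by (1 + q + q² + q³ + q⁴ + q⁵) gives running coefficients 1,1,1,3,3,3,3,3,3,1,1,1 for degrees 0…11.
Multiplying by (1 + q⁴ + q⁵) gives running coefficients 1,1,1,3,4,5,5,7,9,7,7,7 for degrees 0…11.
Finally multiplying by (1 + q + 3q² - q³), the product of all factors after the first has coefficients 1,2,5,6,9,17,19,23,26,32,34,26 for degrees 0…11.
[q¹¹] = 1·26 + 1·34 + 1·32 + 1·26 = 118.

118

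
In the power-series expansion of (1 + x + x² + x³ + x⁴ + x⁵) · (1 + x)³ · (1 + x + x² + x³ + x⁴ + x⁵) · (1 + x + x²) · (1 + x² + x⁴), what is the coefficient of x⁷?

241

(1 + x + x² + x³ + x⁴ + x⁵) has coefficients 1,1,1,1,1,1 for degrees 0…5.
(1 + x)³ has coefficients 1,3,3,1,0,0,0,0 for degrees 0…7.
Multiplying by (1 + x + x² + x³ + x⁴ + x⁵) gives running coefficients 1,4,7,8,8,8,7,4 for degrees 0…7.
Multiplying by (1 + x + x²) gives running coefficients 1,5,12,19,23,24,23,19 for degrees 0…7.
Finally multiplying by (1 + x² + x⁴), the product of all factors after the first has coefficients 1,5,13,24,36,48,58,62 for degrees 0…7.
[x⁷] = 1·62 + 1·58 + 1·48 + 1·36 + 1·24 + 1·13 = 241.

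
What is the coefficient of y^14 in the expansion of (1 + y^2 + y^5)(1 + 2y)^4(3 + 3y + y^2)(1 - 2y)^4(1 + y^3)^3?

(1 + y^2 + y^5) has coefficients 1,0,1,0,0,1 for degrees 0…5.
(1 + 2y)^4 has coefficients 1,8,24,32,16,0,0,0,0,0,0,0,0,0,0 for degrees 0…14.
Multiplying by (3 + 3y + y^2) gives running coefficients 3,27,97,176,168,80,16,0,0,0,0,0,0,0,0 for degrees 0…14.
Multiplying by (1 - 2y)^4 gives running coefficients 3,3,-47,-48,272,288,-672,-768,512,768,256,0,0,0,0 for degrees 0…14.
Finally multiplying by (1 + y^3)^3, the product of all factors after the first has coefficients 3,3,-47,-39,281,147,-807,57,1235,-1389,-1229,2353,240,-1264,1824 for degrees 0…14.
[y^14] = 1·1824 + 1·240 + 1·(-1389) = 675.

675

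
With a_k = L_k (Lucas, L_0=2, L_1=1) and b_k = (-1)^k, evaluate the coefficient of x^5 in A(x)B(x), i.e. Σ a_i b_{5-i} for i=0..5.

4

Write out a_i and b_{5-i} for i = 0,…,5 and sum the products.
Σ = 2·(-1) + 1·1 + 3·(-1) + 4·1 + 7·(-1) + 11·1 = 4.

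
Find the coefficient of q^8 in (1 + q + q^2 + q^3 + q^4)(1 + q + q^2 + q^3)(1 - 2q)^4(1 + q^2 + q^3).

5

(1 + q + q^2 + q^3 + q^4) has coefficients 1,1,1,1,1 for degrees 0…4.
(1 + q + q^2 + q^3) has coefficients 1,1,1,1,0,0,0,0,0 for degrees 0…8.
Multiplying by (1 - 2q)^4 gives running coefficients 1,-7,17,-15,0,8,-16,16,0 for degrees 0…8.
Finally multiplying by (1 + q^2 + q^3), the product of all factors after the first has coefficients 1,-7,18,-21,10,10,-31,24,-8 for degrees 0…8.
[q^8] = 1·(-8) + 1·24 + 1·(-31) + 1·10 + 1·10 = 5.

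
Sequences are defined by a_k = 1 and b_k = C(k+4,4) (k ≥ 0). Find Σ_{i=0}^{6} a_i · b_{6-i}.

Write out a_i and b_{6-i} for i = 0,…,6 and sum the products.
Σ = 1·210 + 1·126 + 1·70 + 1·35 + 1·15 + 1·5 + 1·1 = 462.

462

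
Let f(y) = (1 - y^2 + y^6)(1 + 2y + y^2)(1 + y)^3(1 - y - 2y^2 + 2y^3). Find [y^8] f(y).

-4

(1 - y^2 + y^6) has coefficients 1,0,-1,0,0,0,1 for degrees 0…6.
(1 + 2y + y^2) has coefficients 1,2,1,0,0,0,0,0,0 for degrees 0…8.
Multiplying by (1 + y)^3 gives running coefficients 1,5,10,10,5,1,0,0,0 for degrees 0…8.
Finally multiplying by (1 - y - 2y^2 + 2y^3), the product of all factors after the first has coefficients 1,4,3,-8,-15,-4,9,8,2 for degrees 0…8.
[y^8] = 1·2 − 1·9 + 1·3 = -4.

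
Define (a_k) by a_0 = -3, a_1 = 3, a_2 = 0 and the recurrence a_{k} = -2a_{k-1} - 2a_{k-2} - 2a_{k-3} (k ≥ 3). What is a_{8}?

-24

The ordinary generating function has denominator 1 + 2x + 2x^2 + 2x^3.
Iterating the recurrence: a_0,…,a_{8} = -3, 3, 0, 0, -6, 12, -12, 12, -24.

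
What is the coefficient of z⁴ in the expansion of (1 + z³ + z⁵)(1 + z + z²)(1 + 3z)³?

(1 + z³ + z⁵) has coefficients 1,0,0,1,0 for degrees 0…4.
(1 + z + z²) has coefficients 1,1,1,0,0 for degrees 0…4.
Finally multiplying by (1 + 3z)³, the product of all factors after the first has coefficients 1,10,37,63,54 for degrees 0…4.
[z⁴] = 1·54 + 1·10 = 64.

64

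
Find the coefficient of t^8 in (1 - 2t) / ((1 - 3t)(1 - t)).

3281

Partial fractions give a closed form: a_n = (1/2)·3^n + (1/2)·1^n.
At n = 8: a_8 = 3281.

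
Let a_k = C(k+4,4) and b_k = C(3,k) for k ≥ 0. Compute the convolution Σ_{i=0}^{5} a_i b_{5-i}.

456

The convolution is the t^5 coefficient of A(t)B(t).
Σ = 1·0 + 5·0 + 15·1 + 35·3 + 70·3 + 126·1 = 456.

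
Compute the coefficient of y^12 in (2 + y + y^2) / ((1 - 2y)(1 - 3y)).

3874706

The denominator gives the recurrence a_n = 5a_(n−1) − 6a_(n−2) for n ≥ 3; the numerator fixes a_0 = 2, a_1 = 11, a_2 = 44.
Iterating: 2, 11, 44, 154, 506, 1606, 4994, 15334, 46706, 141526, 427394, 1287814, 3874706, so a_12 = 3874706.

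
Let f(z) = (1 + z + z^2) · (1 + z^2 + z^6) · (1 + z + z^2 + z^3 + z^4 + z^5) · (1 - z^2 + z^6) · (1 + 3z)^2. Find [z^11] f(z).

56

(1 + z + z^2) has coefficients 1,1,1 for degrees 0…2.
(1 + z^2 + z^6) has coefficients 1,0,1,0,0,0,1,0,0,0,0,0 for degrees 0…11.
Multiplying by (1 + z + z^2 + z^3 + z^4 + z^5) gives running coefficients 1,1,2,2,2,2,2,2,1,1,1,1 for degrees 0…11.
Multiplying by (1 - z^2 + z^6) gives running coefficients 1,1,1,1,0,0,1,1,1,1,2,2 for degrees 0…11.
Finally multiplying by (1 + 3z)^2, the product of all factors after the first has coefficients 1,7,16,16,15,9,1,7,16,16,17,23 for degrees 0…11.
[z^11] = 1·23 + 1·17 + 1·16 = 56.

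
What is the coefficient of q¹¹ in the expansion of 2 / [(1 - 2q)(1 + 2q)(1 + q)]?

The denominator gives the recurrence a_n = −a_(n−1) + 4a_(n−2) + 4a_(n−3) for n ≥ 3; the numerator fixes a_0 = 2, a_1 = -2, a_2 = 10.
Iterating: 2, -2, 10, -10, 42, -42, 170, -170, 682, -682, 2730, -2730, so a_11 = -2730.

-2730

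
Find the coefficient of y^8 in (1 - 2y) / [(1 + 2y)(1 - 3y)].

1517

The denominator gives the recurrence a_n = a_(n−1) + 6a_(n−2) for n ≥ 3; the numerator fixes a_0 = 1, a_1 = -1, a_2 = 5.
Iterating: 1, -1, 5, -1, 29, 23, 197, 335, 1517, so a_8 = 1517.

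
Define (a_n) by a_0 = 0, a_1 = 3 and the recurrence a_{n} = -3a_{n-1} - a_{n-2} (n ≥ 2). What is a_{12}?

The ordinary generating function has denominator 1 + 3q + q^2.
Iterating the recurrence: a_0,…,a_{12} = 0, 3, -9, 24, -63, 165, -432, 1131, -2961, 7752, -20295, 53133, -139104.

-139104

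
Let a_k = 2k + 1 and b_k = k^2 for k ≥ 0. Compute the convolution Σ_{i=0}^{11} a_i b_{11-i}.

2926

Write out a_i and b_{11-i} for i = 0,…,11 and sum the products.
Σ = 1·121 + 3·100 + 5·81 + 7·64 + 9·49 + 11·36 + 13·25 + 15·16 + 17·9 + 19·4 + 21·1 + 23·0 = 2926.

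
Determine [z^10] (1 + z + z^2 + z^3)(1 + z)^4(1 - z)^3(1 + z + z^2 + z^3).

2

(1 + z + z^2 + z^3) has coefficients 1,1,1,1 for degrees 0…3.
(1 + z)^4 has coefficients 1,4,6,4,1,0,0,0,0,0,0 for degrees 0…10.
Multiplying by (1 - z)^3 gives running coefficients 1,1,-3,-3,3,3,-1,-1,0,0,0 for degrees 0…10.
Finally multiplying by (1 + z + z^2 + z^3), the product of all factors after the first has coefficients 1,2,-1,-4,-2,0,2,4,1,-2,-1 for degrees 0…10.
[z^10] = 1·(-1) + 1·(-2) + 1·1 + 1·4 = 2.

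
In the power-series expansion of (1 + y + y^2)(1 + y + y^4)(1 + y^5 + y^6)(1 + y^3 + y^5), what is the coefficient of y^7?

7

(1 + y + y^2) has coefficients 1,1,1 for degrees 0…2.
(1 + y + y^4) has coefficients 1,1,0,0,1,0,0,0 for degrees 0…7.
Multiplying by (1 + y^5 + y^6) gives running coefficients 1,1,0,0,1,1,2,1 for degrees 0…7.
Finally multiplying by (1 + y^3 + y^5), the product of all factors after the first has coefficients 1,1,0,1,2,2,3,2 for degrees 0…7.
[y^7] = 1·2 + 1·3 + 1·2 = 7.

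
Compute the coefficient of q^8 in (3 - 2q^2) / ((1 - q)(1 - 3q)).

The denominator gives the recurrence a_n = 4a_(n−1) − 3a_(n−2) for n ≥ 3; the numerator fixes a_0 = 3, a_1 = 12, a_2 = 37.
Iterating: 3, 12, 37, 112, 337, 1012, 3037, 9112, 27337, so a_8 = 27337.

27337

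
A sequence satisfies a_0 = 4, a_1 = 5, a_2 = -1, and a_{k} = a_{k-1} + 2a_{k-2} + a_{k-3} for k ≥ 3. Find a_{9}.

851

The ordinary generating function has denominator 1 - t - 2t^2 - t^3.
Iterating the recurrence: a_0,…,a_{9} = 4, 5, -1, 13, 16, 41, 86, 184, 397, 851.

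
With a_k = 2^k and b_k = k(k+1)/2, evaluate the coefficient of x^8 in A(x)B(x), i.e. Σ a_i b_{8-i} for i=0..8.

Write out a_i and b_{8-i} for i = 0,…,8 and sum the products.
Σ = 1·36 + 2·28 + 4·21 + 8·15 + 16·10 + 32·6 + 64·3 + 128·1 + 256·0 = 968.

968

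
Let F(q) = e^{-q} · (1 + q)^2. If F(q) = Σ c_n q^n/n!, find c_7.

The EGF product rule gives c_7 = Σ_{k_1+k_2=7} C(7; k_1,k_2) · ∏ g_i(k_i), where e^{-q} gives (-1)^k; (1+q)^2 gives the falling factorial (2)_k.
g_1(k) for k = 0…7: 1, -1, 1, -1, 1, -1, 1, -1.
g_2(k) for k = 0…7: 1, 2, 2, 0, 0, 0, 0, 0.
c_7 = Σ_k C(7,k)·g_1(k)·g_2(7−k) = 21·(-1)·2 + 7·1·2 + 1·(-1)·1 = −42 + 14 − 1 = -29.

-29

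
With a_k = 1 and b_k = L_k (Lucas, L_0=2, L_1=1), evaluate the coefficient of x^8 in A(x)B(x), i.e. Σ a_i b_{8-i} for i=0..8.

This is [x^8] in the product of the two ordinary generating functions.
Σ = 1·47 + 1·29 + 1·18 + 1·11 + 1·7 + 1·4 + 1·3 + 1·1 + 1·2 = 122.

122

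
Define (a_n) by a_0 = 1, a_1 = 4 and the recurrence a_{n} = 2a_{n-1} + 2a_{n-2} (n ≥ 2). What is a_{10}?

The ordinary generating function has denominator 1 - 2q - 2q^2.
Iterating the recurrence: a_0,…,a_{10} = 1, 4, 10, 28, 76, 208, 568, 1552, 4240, 11584, 31648.

31648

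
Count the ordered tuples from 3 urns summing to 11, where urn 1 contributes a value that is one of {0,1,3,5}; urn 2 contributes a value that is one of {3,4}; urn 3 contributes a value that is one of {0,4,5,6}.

The generating function for the choices is (1 + q + q^3 + q^5)·(q^3 + q^4)·(1 + q^4 + q^5 + q^6); the count is [q^11].
(1 + q + q^3 + q^5) has coefficients 1,1,0,1,0,1 for degrees 0…5.
(q^3 + q^4) has coefficients 0,0,0,1,1,0,0,0,0,0,0,0 for degrees 0…11.
Finally multiplying by (1 + q^4 + q^5 + q^6), the product of all factors after the first has coefficients 0,0,0,1,1,0,0,1,2,2,1,0 for degrees 0…11.
[q^11] = 1·0 + 1·1 + 1·2 + 1·0 = 3.

3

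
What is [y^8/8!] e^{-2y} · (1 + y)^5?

The EGF product rule gives c_8 = Σ_{k_1+k_2=8} C(8; k_1,k_2) · ∏ g_i(k_i), where e^{-2y} gives (-2)^k; (1+y)^5 gives the falling factorial (5)_k.
g_1(k) for k = 0…8: 1, -2, 4, -8, 16, -32, 64, -128, 256.
g_2(k) for k = 0…8: 1, 5, 20, 60, 120, 120, 0, 0, 0.
c_8 = Σ_k C(8,k)·g_1(k)·g_2(8−k) = 56·(-8)·120 + 70·16·120 + 56·(-32)·60 + 28·64·20 + 8·(-128)·5 + 1·256·1 = −53760 + 134400 − 107520 + 35840 − 5120 + 256 = 4096.

4096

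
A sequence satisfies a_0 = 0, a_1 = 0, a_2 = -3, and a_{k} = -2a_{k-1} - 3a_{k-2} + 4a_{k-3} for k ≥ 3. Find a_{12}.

8277

The ordinary generating function has denominator 1 + 2q + 3q^2 - 4q^3.
Iterating the recurrence: a_0,…,a_{12} = 0, 0, -3, 6, -3, -24, 81, -102, -135, 900, -1803, 366, 8277.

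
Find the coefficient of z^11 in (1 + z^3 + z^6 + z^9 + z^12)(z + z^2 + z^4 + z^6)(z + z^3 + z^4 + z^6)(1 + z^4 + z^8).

11

(1 + z^3 + z^6 + z^9 + z^12) has coefficients 1,0,0,1,0,0,1,0,0,1,0,0 for degrees 0…11.
(z + z^2 + z^4 + z^6) has coefficients 0,1,1,0,1,0,1,0,0,0,0,0 for degrees 0…11.
Multiplying by (z + z^3 + z^4 + z^6) gives running coefficients 0,0,1,1,1,3,1,3,2,1,2,0 for degrees 0…11.
Finally multiplying by (1 + z^4 + z^8), the product of all factors after the first has coefficients 0,0,1,1,1,3,2,4,3,4,4,4 for degrees 0…11.
[z^11] = 1·4 + 1·3 + 1·3 + 1·1 = 11.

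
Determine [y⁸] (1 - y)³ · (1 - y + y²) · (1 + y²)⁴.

(1 - y)³ has coefficients 1,-3,3,-1 for degrees 0…3.
(1 - y + y²) has coefficients 1,-1,1,0,0,0,0,0,0 for degrees 0…8.
Finally multiplying by (1 + y²)⁴, the product of all factors after the first has coefficients 1,-1,5,-4,10,-6,10,-4,5 for degrees 0…8.
[y⁸] = 1·5 − 3·(-4) + 3·10 − 1·(-6) = 53.

53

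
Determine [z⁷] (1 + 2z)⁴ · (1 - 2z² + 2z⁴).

(1 + 2z)⁴ has coefficients 1,8,24,32,16 for degrees 0…4.
(1 - 2z² + 2z⁴) has coefficients 1,0,-2,0,2,0,0,0 for degrees 0…7.
[z⁷] = 1·0 + 8·0 + 24·0 + 32·2 + 16·0 = 64.

64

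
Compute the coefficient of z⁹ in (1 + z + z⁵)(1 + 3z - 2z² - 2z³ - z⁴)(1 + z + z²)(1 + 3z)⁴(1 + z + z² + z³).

(1 + z + z⁵) has coefficients 1,1,0,0,0,1 for degrees 0…5.
(1 + 3z - 2z² - 2z³ - z⁴) has coefficients 1,3,-2,-2,-1,0,0,0,0,0 for degrees 0…9.
Multiplying by (1 + z + z²) gives running coefficients 1,4,2,-1,-5,-3,-1,0,0,0 for degrees 0…9.
Multiplying by (1 + 3z)⁴ gives running coefficients 1,16,104,347,604,423,-253,-795,-783,-351 for degrees 0…9.
Finally multiplying by (1 + z + z² + z³), the product of all factors after the first has coefficients 1,17,121,468,1071,1478,1121,-21,-1408,-2182 for degrees 0…9.
[z⁹] = 1·(-2182) + 1·(-1408) + 1·1071 = -2519.

-2519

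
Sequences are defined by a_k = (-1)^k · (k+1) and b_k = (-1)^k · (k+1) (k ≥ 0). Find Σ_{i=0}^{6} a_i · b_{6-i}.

84

The convolution is the x^6 coefficient of A(x)B(x).
Σ = 1·7 − 2·(-6) + 3·5 − 4·(-4) + 5·3 − 6·(-2) + 7·1 = 84.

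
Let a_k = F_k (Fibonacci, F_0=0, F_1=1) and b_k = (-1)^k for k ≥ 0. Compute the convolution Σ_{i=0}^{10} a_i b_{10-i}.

Write out a_i and b_{10-i} for i = 0,…,10 and sum the products.
Σ = 0·1 + 1·(-1) + 1·1 + 2·(-1) + 3·1 + 5·(-1) + 8·1 + 13·(-1) + 21·1 + 34·(-1) + 55·1 = 33.

33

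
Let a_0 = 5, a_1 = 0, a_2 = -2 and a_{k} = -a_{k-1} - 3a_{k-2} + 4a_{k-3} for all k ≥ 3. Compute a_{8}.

-730

The ordinary generating function has denominator 1 + q + 3q^2 - 4q^3.
Iterating the recurrence: a_0,…,a_{8} = 5, 0, -2, 22, -16, -58, 194, -84, -730.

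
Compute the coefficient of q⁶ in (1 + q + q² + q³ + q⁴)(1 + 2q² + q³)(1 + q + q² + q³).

(1 + q + q² + q³ + q⁴) has coefficients 1,1,1,1,1 for degrees 0…4.
(1 + 2q² + q³) has coefficients 1,0,2,1,0,0,0 for degrees 0…6.
Finally multiplying by (1 + q + q² + q³), the product of all factors after the first has coefficients 1,1,3,4,3,3,1 for degrees 0…6.
[q⁶] = 1·1 + 1·3 + 1·3 + 1·4 + 1·3 = 14.

14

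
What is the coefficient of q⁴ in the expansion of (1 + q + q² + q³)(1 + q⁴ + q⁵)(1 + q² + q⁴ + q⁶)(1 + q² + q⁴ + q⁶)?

6

(1 + q + q² + q³) has coefficients 1,1,1,1 for degrees 0…3.
(1 + q⁴ + q⁵) has coefficients 1,0,0,0,1 for degrees 0…4.
Multiplying by (1 + q² + q⁴ + q⁶) gives running coefficients 1,0,1,0,2 for degrees 0…4.
Finally multiplying by (1 + q² + q⁴ + q⁶), the product of all factors after the first has coefficients 1,0,2,0,4 for degrees 0…4.
[q⁴] = 1·4 + 1·0 + 1·2 + 1·0 = 6.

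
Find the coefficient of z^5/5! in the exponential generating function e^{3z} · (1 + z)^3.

3618

The EGF product rule gives c_5 = Σ_{k_1+k_2=5} C(5; k_1,k_2) · ∏ g_i(k_i), where e^{3z} gives (3)^k; (1+z)^3 gives the falling factorial (3)_k.
g_1(k) for k = 0…5: 1, 3, 9, 27, 81, 243.
g_2(k) for k = 0…5: 1, 3, 6, 6, 0, 0.
c_5 = Σ_k C(5,k)·g_1(k)·g_2(5−k) = 10·9·6 + 10·27·6 + 5·81·3 + 1·243·1 = 540 + 1620 + 1215 + 243 = 3618.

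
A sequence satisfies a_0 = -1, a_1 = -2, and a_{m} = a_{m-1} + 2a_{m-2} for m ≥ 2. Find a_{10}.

The ordinary generating function has denominator 1 - x - 2x^2.
Iterating the recurrence: a_0,…,a_{10} = -1, -2, -4, -8, -16, -32, -64, -128, -256, -512, -1024.

-1024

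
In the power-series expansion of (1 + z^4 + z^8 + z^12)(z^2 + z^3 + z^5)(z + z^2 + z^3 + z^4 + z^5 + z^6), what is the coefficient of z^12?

5

(1 + z^4 + z^8 + z^12) has coefficients 1,0,0,0,1,0,0,0,1,0,0,0,1 for degrees 0…12.
(z^2 + z^3 + z^5) has coefficients 0,0,1,1,0,1,0,0,0,0,0,0,0 for degrees 0…12.
Finally multiplying by (z + z^2 + z^3 + z^4 + z^5 + z^6), the product of all factors after the first has coefficients 0,0,0,1,2,2,3,3,3,2,1,1,0 for degrees 0…12.
[z^12] = 1·0 + 1·3 + 1·2 + 1·0 = 5.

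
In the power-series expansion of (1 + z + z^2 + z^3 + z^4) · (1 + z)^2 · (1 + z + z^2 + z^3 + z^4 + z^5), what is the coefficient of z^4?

(1 + z + z^2 + z^3 + z^4) has coefficients 1,1,1,1,1 for degrees 0…4.
(1 + z)^2 has coefficients 1,2,1,0,0 for degrees 0…4.
Finally multiplying by (1 + z + z^2 + z^3 + z^4 + z^5), the product of all factors after the first has coefficients 1,3,4,4,4 for degrees 0…4.
[z^4] = 1·4 + 1·4 + 1·4 + 1·3 + 1·1 = 16.

16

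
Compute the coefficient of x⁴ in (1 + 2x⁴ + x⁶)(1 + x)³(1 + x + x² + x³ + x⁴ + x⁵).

10

(1 + 2x⁴ + x⁶) has coefficients 1,0,0,0,2 for degrees 0…4.
(1 + x)³ has coefficients 1,3,3,1,0 for degrees 0…4.
Finally multiplying by (1 + x + x² + x³ + x⁴ + x⁵), the product of all factors after the first has coefficients 1,4,7,8,8 for degrees 0…4.
[x⁴] = 1·8 + 2·1 = 10.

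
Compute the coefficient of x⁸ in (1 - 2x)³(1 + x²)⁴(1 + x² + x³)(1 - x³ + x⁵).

104

(1 - 2x)³ has coefficients 1,-6,12,-8 for degrees 0…3.
(1 + x²)⁴ has coefficients 1,0,4,0,6,0,4,0,1 for degrees 0…8.
Multiplying by (1 + x² + x³) gives running coefficients 1,0,5,1,10,4,10,6,5 for degrees 0…8.
Finally multiplying by (1 - x³ + x⁵), the product of all factors after the first has coefficients 1,0,5,0,10,0,9,1,2 for degrees 0…8.
[x⁸] = 1·2 − 6·1 + 12·9 − 8·0 = 104.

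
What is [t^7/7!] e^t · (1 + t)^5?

9276

The EGF product rule gives c_7 = Σ_{k_1+k_2=7} C(7; k_1,k_2) · ∏ g_i(k_i), where e^t gives (1)^k; (1+t)^5 gives the falling factorial (5)_k.
g_1(k) for k = 0…7: 1, 1, 1, 1, 1, 1, 1, 1.
g_2(k) for k = 0…7: 1, 5, 20, 60, 120, 120, 0, 0.
c_7 = Σ_k C(7,k)·g_1(k)·g_2(7−k) = 21·1·120 + 35·1·120 + 35·1·60 + 21·1·20 + 7·1·5 + 1·1·1 = 2520 + 4200 + 2100 + 420 + 35 + 1 = 9276.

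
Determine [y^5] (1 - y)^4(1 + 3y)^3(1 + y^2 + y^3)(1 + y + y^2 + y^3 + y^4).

(1 - y)^4 has coefficients 1,-4,6,-4,1 for degrees 0…4.
(1 + 3y)^3 has coefficients 1,9,27,27,0,0 for degrees 0…5.
Multiplying by (1 + y^2 + y^3) gives running coefficients 1,9,28,37,36,54 for degrees 0…5.
Finally multiplying by (1 + y + y^2 + y^3 + y^4), the product of all factors after the first has coefficients 1,10,38,75,111,164 for degrees 0…5.
[y^5] = 1·164 − 4·111 + 6·75 − 4·38 + 1·10 = 28.

28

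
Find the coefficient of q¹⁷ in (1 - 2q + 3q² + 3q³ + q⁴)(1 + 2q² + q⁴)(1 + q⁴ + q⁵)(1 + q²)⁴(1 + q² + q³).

(1 - 2q + 3q² + 3q³ + q⁴) has coefficients 1,-2,3,3,1 for degrees 0…4.
(1 + 2q² + q⁴) has coefficients 1,0,2,0,1,0,0,0,0,0,0,0,0,0,0,0,0,0 for degrees 0…17.
Multiplying by (1 + q⁴ + q⁵) gives running coefficients 1,0,2,0,2,1,2,2,1,1,0,0,0,0,0,0,0,0 for degrees 0…17.
Multiplying by (1 + q²)⁴ gives running coefficients 1,0,6,0,16,1,26,6,30,15,26,20,16,15,6,6,1,1 for degrees 0…17.
Finally multiplying by (1 + q² + q³), the product of all factors after the first has coefficients 1,0,7,1,22,7,42,23,57,47,62,65,57,61,42,37,22,13 for degrees 0…17.
[q¹⁷] = 1·13 − 2·22 + 3·37 + 3·42 + 1·61 = 267.

267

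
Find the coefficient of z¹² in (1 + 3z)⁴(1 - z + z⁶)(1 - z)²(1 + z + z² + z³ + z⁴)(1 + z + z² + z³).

(1 + 3z)⁴ has coefficients 1,12,54,108,81 for degrees 0…4.
(1 - z + z⁶) has coefficients 1,-1,0,0,0,0,1,0,0,0,0,0,0 for degrees 0…12.
Multiplying by (1 - z)² gives running coefficients 1,-3,3,-1,0,0,1,-2,1,0,0,0,0 for degrees 0…12.
Multiplying by (1 + z + z² + z³ + z⁴) gives running coefficients 1,-2,1,0,0,-1,3,-2,0,0,0,-1,1 for degrees 0…12.
Finally multiplying by (1 + z + z² + z³), the product of all factors after the first has coefficients 1,-1,0,0,-1,0,2,0,0,1,-2,-1,0 for degrees 0…12.
[z¹²] = 1·0 + 12·(-1) + 54·(-2) + 108·1 + 81·0 = -12.

-12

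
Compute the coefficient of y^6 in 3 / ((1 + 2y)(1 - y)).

The denominator gives the recurrence a_n = −a_(n−1) + 2a_(n−2) for n ≥ 2; the numerator fixes a_0 = 3, a_1 = -3.
Iterating: 3, -3, 9, -15, 33, -63, 129, so a_6 = 129.

129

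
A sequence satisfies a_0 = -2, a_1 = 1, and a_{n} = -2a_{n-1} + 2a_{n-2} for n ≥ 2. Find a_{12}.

-123008

The ordinary generating function has denominator 1 + 2z - 2z^2.
Iterating the recurrence: a_0,…,a_{12} = -2, 1, -6, 14, -40, 108, -296, 808, -2208, 6032, -16480, 45024, -123008.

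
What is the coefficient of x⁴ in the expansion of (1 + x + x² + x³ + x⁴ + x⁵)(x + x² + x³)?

3

(1 + x + x² + x³ + x⁴ + x⁵) has coefficients 1,1,1,1,1 for degrees 0…4.
(x + x² + x³) has coefficients 0,1,1,1,0 for degrees 0…4.
[x⁴] = 1·0 + 1·1 + 1·1 + 1·1 + 1·0 = 3.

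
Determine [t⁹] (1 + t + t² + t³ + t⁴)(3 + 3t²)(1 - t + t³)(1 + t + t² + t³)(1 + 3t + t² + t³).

90

(1 + t + t² + t³ + t⁴) has coefficients 1,1,1,1,1 for degrees 0…4.
(3 + 3t²) has coefficients 3,0,3,0,0,0,0,0,0,0 for degrees 0…9.
Multiplying by (1 - t + t³) gives running coefficients 3,-3,3,0,0,3,0,0,0,0 for degrees 0…9.
Multiplying by (1 + t + t² + t³) gives running coefficients 3,0,3,3,0,6,3,3,3,0 for degrees 0…9.
Finally multiplying by (1 + 3t + t² + t³), the product of all factors after the first has coefficients 3,9,6,15,12,12,24,18,21,15 for degrees 0…9.
[t⁹] = 1·15 + 1·21 + 1·18 + 1·24 + 1·12 = 90.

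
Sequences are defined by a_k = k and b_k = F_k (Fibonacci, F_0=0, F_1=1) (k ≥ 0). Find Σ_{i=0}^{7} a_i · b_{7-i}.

46

This is [x^7] in the product of the two ordinary generating functions.
Σ = 0·13 + 1·8 + 2·5 + 3·3 + 4·2 + 5·1 + 6·1 + 7·0 = 46.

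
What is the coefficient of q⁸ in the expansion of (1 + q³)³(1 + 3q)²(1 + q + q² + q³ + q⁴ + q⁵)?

(1 + q³)³ has coefficients 1,0,0,3,0,0,3,0,0 for degrees 0…8.
(1 + 3q)² has coefficients 1,6,9,0,0,0,0,0,0 for degrees 0…8.
Finally multiplying by (1 + q + q² + q³ + q⁴ + q⁵), the product of all factors after the first has coefficients 1,7,16,16,16,16,15,9,0 for degrees 0…8.
[q⁸] = 1·0 + 3·16 + 3·16 = 96.

96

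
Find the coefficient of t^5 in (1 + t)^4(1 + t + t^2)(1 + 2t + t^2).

(1 + t)^4 has coefficients 1,4,6,4,1 for degrees 0…4.
(1 + t + t^2) has coefficients 1,1,1,0,0,0 for degrees 0…5.
Finally multiplying by (1 + 2t + t^2), the product of all factors after the first has coefficients 1,3,4,3,1,0 for degrees 0…5.
[t^5] = 1·0 + 4·1 + 6·3 + 4·4 + 1·3 = 41.

41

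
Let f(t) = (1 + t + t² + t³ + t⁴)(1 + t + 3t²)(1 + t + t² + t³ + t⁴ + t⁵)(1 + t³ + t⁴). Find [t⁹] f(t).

58

(1 + t + t² + t³ + t⁴) has coefficients 1,1,1,1,1 for degrees 0…4.
(1 + t + 3t²) has coefficients 1,1,3,0,0,0,0,0,0,0 for degrees 0…9.
Multiplying by (1 + t + t² + t³ + t⁴ + t⁵) gives running coefficients 1,2,5,5,5,5,4,3,0,0 for degrees 0…9.
Finally multiplying by (1 + t³ + t⁴), the product of all factors after the first has coefficients 1,2,5,6,8,12,14,13,10,9 for degrees 0…9.
[t⁹] = 1·9 + 1·10 + 1·13 + 1·14 + 1·12 = 58.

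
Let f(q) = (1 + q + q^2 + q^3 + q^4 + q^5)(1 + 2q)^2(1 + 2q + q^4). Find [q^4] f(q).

28

(1 + q + q^2 + q^3 + q^4 + q^5) has coefficients 1,1,1,1,1 for degrees 0…4.
(1 + 2q)^2 has coefficients 1,4,4,0,0 for degrees 0…4.
Finally multiplying by (1 + 2q + q^4), the product of all factors after the first has coefficients 1,6,12,8,1 for degrees 0…4.
[q^4] = 1·1 + 1·8 + 1·12 + 1·6 + 1·1 = 28.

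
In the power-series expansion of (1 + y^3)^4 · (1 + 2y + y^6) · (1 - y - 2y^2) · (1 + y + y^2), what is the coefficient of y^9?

-37

(1 + y^3)^4 has coefficients 1,0,0,4,0,0,6,0,0,4 for degrees 0…9.
(1 + 2y + y^6) has coefficients 1,2,0,0,0,0,1,0,0,0 for degrees 0…9.
Multiplying by (1 - y - 2y^2) gives running coefficients 1,1,-4,-4,0,0,1,-1,-2,0 for degrees 0…9.
Finally multiplying by (1 + y + y^2), the product of all factors after the first has coefficients 1,2,-2,-7,-8,-4,1,0,-2,-3 for degrees 0…9.
[y^9] = 1·(-3) + 4·1 + 6·(-7) + 4·1 = -37.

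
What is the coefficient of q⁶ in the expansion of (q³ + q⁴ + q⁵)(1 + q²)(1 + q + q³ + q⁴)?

(q³ + q⁴ + q⁵) has coefficients 0,0,0,1,1,1 for degrees 0…5.
(1 + q²) has coefficients 1,0,1,0,0,0,0 for degrees 0…6.
Finally multiplying by (1 + q + q³ + q⁴), the product of all factors after the first has coefficients 1,1,1,2,1,1,1 for degrees 0…6.
[q⁶] = 1·2 + 1·1 + 1·1 = 4.

4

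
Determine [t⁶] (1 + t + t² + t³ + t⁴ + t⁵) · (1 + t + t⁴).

(1 + t + t² + t³ + t⁴ + t⁵) has coefficients 1,1,1,1,1,1 for degrees 0…5.
(1 + t + t⁴) has coefficients 1,1,0,0,1,0,0 for degrees 0…6.
[t⁶] = 1·0 + 1·0 + 1·1 + 1·0 + 1·0 + 1·1 = 2.

2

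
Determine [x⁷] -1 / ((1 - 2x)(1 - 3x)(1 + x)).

Partial fractions give a closed form: a_n = (4/3)·2^n + (-9/4)·3^n + (-1/12)·(-1)^n.
At n = 7: a_7 = -4750.

-4750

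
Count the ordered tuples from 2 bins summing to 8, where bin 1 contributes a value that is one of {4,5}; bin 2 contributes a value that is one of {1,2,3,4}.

The generating function for the choices is (q⁴ + q⁵)·(q + q² + q³ + q⁴); the count is [q⁸].
(q⁴ + q⁵) has coefficients 0,0,0,0,1,1 for degrees 0…5.
(q + q² + q³ + q⁴) has coefficients 0,1,1,1,1,0,0,0,0 for degrees 0…8.
[q⁸] = 1·1 + 1·1 = 2.

2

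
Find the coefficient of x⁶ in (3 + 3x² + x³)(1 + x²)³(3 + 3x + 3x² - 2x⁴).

(3 + 3x² + x³) has coefficients 3,0,3,1 for degrees 0…3.
(1 + x²)³ has coefficients 1,0,3,0,3,0,1 for degrees 0…6.
Finally multiplying by (3 + 3x + 3x² - 2x⁴), the product of all factors after the first has coefficients 3,3,12,9,16,9,6 for degrees 0…6.
[x⁶] = 3·6 + 3·16 + 1·9 = 75.

75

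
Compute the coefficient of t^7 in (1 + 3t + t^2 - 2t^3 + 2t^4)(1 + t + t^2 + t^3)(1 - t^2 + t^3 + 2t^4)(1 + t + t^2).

(1 + 3t + t^2 - 2t^3 + 2t^4) has coefficients 1,3,1,-2,2 for degrees 0…4.
(1 + t + t^2 + t^3) has coefficients 1,1,1,1,0,0,0,0 for degrees 0…7.
Multiplying by (1 - t^2 + t^3 + 2t^4) gives running coefficients 1,1,0,1,2,2,3,2 for degrees 0…7.
Finally multiplying by (1 + t + t^2), the product of all factors after the first has coefficients 1,2,2,2,3,5,7,7 for degrees 0…7.
[t^7] = 1·7 + 3·7 + 1·5 − 2·3 + 2·2 = 31.

31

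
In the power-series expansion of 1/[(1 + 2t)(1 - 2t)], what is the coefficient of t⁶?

64

Partial fractions give a closed form: a_n = (1/2)·(-2)^n + (1/2)·2^n.
At n = 6: a_6 = 64.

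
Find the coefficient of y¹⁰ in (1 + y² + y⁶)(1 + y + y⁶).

0

(1 + y² + y⁶) has coefficients 1,0,1,0,0,0,1 for degrees 0…6.
(1 + y + y⁶) has coefficients 1,1,0,0,0,0,1,0,0,0,0 for degrees 0…10.
[y¹⁰] = 1·0 + 1·0 + 1·0 = 0.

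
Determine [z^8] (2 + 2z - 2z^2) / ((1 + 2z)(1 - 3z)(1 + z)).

Partial fractions give a closed form: a_n = (2/5)·(-2)^n + (11/10)·3^n + (1/2)·(-1)^n.
At n = 8: a_8 = 7320.

7320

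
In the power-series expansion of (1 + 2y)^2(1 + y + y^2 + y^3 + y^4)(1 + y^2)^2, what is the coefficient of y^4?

28

(1 + 2y)^2 has coefficients 1,4,4 for degrees 0…2.
(1 + y + y^2 + y^3 + y^4) has coefficients 1,1,1,1,1 for degrees 0…4.
Finally multiplying by (1 + y^2)^2, the product of all factors after the first has coefficients 1,1,3,3,4 for degrees 0…4.
[y^4] = 1·4 + 4·3 + 4·3 = 28.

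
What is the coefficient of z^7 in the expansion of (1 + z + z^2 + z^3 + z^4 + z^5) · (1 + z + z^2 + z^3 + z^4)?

3

(1 + z + z^2 + z^3 + z^4 + z^5) has coefficients 1,1,1,1,1,1 for degrees 0…5.
(1 + z + z^2 + z^3 + z^4) has coefficients 1,1,1,1,1,0,0,0 for degrees 0…7.
[z^7] = 1·0 + 1·0 + 1·0 + 1·1 + 1·1 + 1·1 = 3.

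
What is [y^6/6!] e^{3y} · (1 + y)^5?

The EGF product rule gives c_6 = Σ_{k_1+k_2=6} C(6; k_1,k_2) · ∏ g_i(k_i), where e^{3y} gives (3)^k; (1+y)^5 gives the falling factorial (5)_k.
g_1(k) for k = 0…6: 1, 3, 9, 27, 81, 243, 729.
g_2(k) for k = 0…6: 1, 5, 20, 60, 120, 120, 0.
c_6 = Σ_k C(6,k)·g_1(k)·g_2(6−k) = 6·3·120 + 15·9·120 + 20·27·60 + 15·81·20 + 6·243·5 + 1·729·1 = 2160 + 16200 + 32400 + 24300 + 7290 + 729 = 83079.

83079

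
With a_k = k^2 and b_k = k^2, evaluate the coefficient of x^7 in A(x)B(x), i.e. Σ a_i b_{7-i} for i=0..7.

Write out a_i and b_{7-i} for i = 0,…,7 and sum the products.
Σ = 0·49 + 1·36 + 4·25 + 9·16 + 16·9 + 25·4 + 36·1 + 49·0 = 560.

560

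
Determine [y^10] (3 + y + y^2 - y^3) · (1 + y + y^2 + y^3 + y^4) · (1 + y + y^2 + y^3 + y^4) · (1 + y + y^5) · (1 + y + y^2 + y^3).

103

(3 + y + y^2 - y^3) has coefficients 3,1,1,-1 for degrees 0…3.
(1 + y + y^2 + y^3 + y^4) has coefficients 1,1,1,1,1,0,0,0,0,0,0 for degrees 0…10.
Multiplying by (1 + y + y^2 + y^3 + y^4) gives running coefficients 1,2,3,4,5,4,3,2,1,0,0 for degrees 0…10.
Multiplying by (1 + y + y^5) gives running coefficients 1,3,5,7,9,10,9,8,7,6,4 for degrees 0…10.
Finally multiplying by (1 + y + y^2 + y^3), the product of all factors after the first has coefficients 1,4,9,16,24,31,35,36,34,30,25 for degrees 0…10.
[y^10] = 3·25 + 1·30 + 1·34 − 1·36 = 103.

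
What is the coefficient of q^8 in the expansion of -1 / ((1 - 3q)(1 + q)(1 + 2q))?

-3157

The denominator gives the recurrence a_n = 7a_(n−2) + 6a_(n−3) for n ≥ 3; the numerator fixes a_0 = -1, a_1 = 0, a_2 = -7.
Iterating: -1, 0, -7, -6, -49, -84, -379, -882, -3157, so a_8 = -3157.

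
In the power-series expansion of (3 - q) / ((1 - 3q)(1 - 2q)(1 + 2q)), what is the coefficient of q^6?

3384

The denominator gives the recurrence a_n = 3a_(n−1) + 4a_(n−2) − 12a_(n−3) for n ≥ 3; the numerator fixes a_0 = 3, a_1 = 8, a_2 = 36.
Iterating: 3, 8, 36, 104, 360, 1064, 3384, so a_6 = 3384.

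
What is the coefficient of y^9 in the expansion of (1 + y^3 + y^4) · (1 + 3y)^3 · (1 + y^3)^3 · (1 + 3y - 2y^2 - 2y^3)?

364

(1 + y^3 + y^4) has coefficients 1,0,0,1,1 for degrees 0…4.
(1 + 3y)^3 has coefficients 1,9,27,27,0,0,0,0,0,0 for degrees 0…9.
Multiplying by (1 + y^3)^3 gives running coefficients 1,9,27,30,27,81,84,27,81,82 for degrees 0…9.
Finally multiplying by (1 + 3y - 2y^2 - 2y^3), the product of all factors after the first has coefficients 1,12,52,91,45,48,213,63,-168,103 for degrees 0…9.
[y^9] = 1·103 + 1·213 + 1·48 = 364.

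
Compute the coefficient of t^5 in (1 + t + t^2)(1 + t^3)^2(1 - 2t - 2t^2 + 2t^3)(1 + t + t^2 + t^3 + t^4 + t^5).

-9

(1 + t + t^2) has coefficients 1,1,1 for degrees 0…2.
(1 + t^3)^2 has coefficients 1,0,0,2,0,0 for degrees 0…5.
Multiplying by (1 - 2t - 2t^2 + 2t^3) gives running coefficients 1,-2,-2,4,-4,-4 for degrees 0…5.
Finally multiplying by (1 + t + t^2 + t^3 + t^4 + t^5), the product of all factors after the first has coefficients 1,-1,-3,1,-3,-7 for degrees 0…5.
[t^5] = 1·(-7) + 1·(-3) + 1·1 = -9.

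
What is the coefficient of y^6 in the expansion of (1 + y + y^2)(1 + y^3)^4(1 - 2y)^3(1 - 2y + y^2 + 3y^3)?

-52

(1 + y + y^2) has coefficients 1,1,1 for degrees 0…2.
(1 + y^3)^4 has coefficients 1,0,0,4,0,0,6 for degrees 0…6.
Multiplying by (1 - 2y)^3 gives running coefficients 1,-6,12,-4,-24,48,-26 for degrees 0…6.
Finally multiplying by (1 - 2y + y^2 + 3y^3), the product of all factors after the first has coefficients 1,-8,25,-31,-22,128,-158 for degrees 0…6.
[y^6] = 1·(-158) + 1·128 + 1·(-22) = -52.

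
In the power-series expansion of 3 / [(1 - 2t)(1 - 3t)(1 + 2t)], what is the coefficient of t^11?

Partial fractions give a closed form: a_n = (-3)·2^n + (27/5)·3^n + (3/5)·(-2)^n.
At n = 11: a_11 = 949221.

949221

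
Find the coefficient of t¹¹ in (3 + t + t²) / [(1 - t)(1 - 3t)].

915257

The denominator gives the recurrence a_n = 4a_(n−1) − 3a_(n−2) for n ≥ 3; the numerator fixes a_0 = 3, a_1 = 13, a_2 = 44.
Iterating: 3, 13, 44, 137, 416, 1253, 3764, 11297, 33896, 101693, 305084, 915257, so a_11 = 915257.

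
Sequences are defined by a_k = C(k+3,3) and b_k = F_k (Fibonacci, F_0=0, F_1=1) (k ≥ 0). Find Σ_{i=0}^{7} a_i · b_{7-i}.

365

The convolution is the t^7 coefficient of A(t)B(t).
Σ = 1·13 + 4·8 + 10·5 + 20·3 + 35·2 + 56·1 + 84·1 + 120·0 = 365.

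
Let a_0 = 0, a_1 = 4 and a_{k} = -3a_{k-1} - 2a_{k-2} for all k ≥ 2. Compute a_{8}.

-1020

The ordinary generating function has denominator 1 + 3t + 2t^2.
Iterating the recurrence: a_0,…,a_{8} = 0, 4, -12, 28, -60, 124, -252, 508, -1020.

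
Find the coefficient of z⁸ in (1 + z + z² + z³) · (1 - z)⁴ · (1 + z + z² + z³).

1

(1 + z + z² + z³) has coefficients 1,1,1,1 for degrees 0…3.
(1 - z)⁴ has coefficients 1,-4,6,-4,1,0,0,0,0 for degrees 0…8.
Finally multiplying by (1 + z + z² + z³), the product of all factors after the first has coefficients 1,-3,3,-1,-1,3,-3,1,0 for degrees 0…8.
[z⁸] = 1·0 + 1·1 + 1·(-3) + 1·3 = 1.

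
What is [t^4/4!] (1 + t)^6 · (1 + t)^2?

The EGF product rule gives c_4 = Σ_{k_1+k_2=4} C(4; k_1,k_2) · ∏ g_i(k_i), where (1+t)^6 gives the falling factorial (6)_k; (1+t)^2 gives the falling factorial (2)_k.
g_1(k) for k = 0…4: 1, 6, 30, 120, 360.
g_2(k) for k = 0…4: 1, 2, 2, 0, 0.
c_4 = Σ_k C(4,k)·g_1(k)·g_2(4−k) = 6·30·2 + 4·120·2 + 1·360·1 = 360 + 960 + 360 = 1680.

1680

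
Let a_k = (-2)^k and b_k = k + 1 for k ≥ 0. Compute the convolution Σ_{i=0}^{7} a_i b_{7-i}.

This is [x^7] in the product of the two ordinary generating functions.
Σ = 1·8 − 2·7 + 4·6 − 8·5 + 16·4 − 32·3 + 64·2 − 128·1 = -54.

-54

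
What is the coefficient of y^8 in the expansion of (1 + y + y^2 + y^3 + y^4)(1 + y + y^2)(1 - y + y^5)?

3

(1 + y + y^2 + y^3 + y^4) has coefficients 1,1,1,1,1 for degrees 0…4.
(1 + y + y^2) has coefficients 1,1,1,0,0,0,0,0,0 for degrees 0…8.
Finally multiplying by (1 - y + y^5), the product of all factors after the first has coefficients 1,0,0,-1,0,1,1,1,0 for degrees 0…8.
[y^8] = 1·0 + 1·1 + 1·1 + 1·1 + 1·0 = 3.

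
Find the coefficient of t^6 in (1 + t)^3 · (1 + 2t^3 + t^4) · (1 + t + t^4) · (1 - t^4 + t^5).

15

(1 + t)^3 has coefficients 1,3,3,1 for degrees 0…3.
(1 + 2t^3 + t^4) has coefficients 1,0,0,2,1,0,0 for degrees 0…6.
Multiplying by (1 + t + t^4) gives running coefficients 1,1,0,2,4,1,0 for degrees 0…6.
Finally multiplying by (1 - t^4 + t^5), the product of all factors after the first has coefficients 1,1,0,2,3,1,1 for degrees 0…6.
[t^6] = 1·1 + 3·1 + 3·3 + 1·2 = 15.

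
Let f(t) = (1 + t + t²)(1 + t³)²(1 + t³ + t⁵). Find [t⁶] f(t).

(1 + t + t²) has coefficients 1,1,1 for degrees 0…2.
(1 + t³)² has coefficients 1,0,0,2,0,0,1 for degrees 0…6.
Finally multiplying by (1 + t³ + t⁵), the product of all factors after the first has coefficients 1,0,0,3,0,1,3 for degrees 0…6.
[t⁶] = 1·3 + 1·1 + 1·0 = 4.

4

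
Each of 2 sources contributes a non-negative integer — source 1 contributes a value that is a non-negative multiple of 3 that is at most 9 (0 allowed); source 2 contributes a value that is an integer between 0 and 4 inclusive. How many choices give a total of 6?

2

The generating function for the choices is (1 + y^3 + y^6 + y^9)·(1 + y + y^2 + y^3 + y^4); the count is [y^6].
(1 + y^3 + y^6 + y^9) has coefficients 1,0,0,1,0,0,1 for degrees 0…6.
(1 + y + y^2 + y^3 + y^4) has coefficients 1,1,1,1,1,0,0 for degrees 0…6.
[y^6] = 1·0 + 1·1 + 1·1 = 2.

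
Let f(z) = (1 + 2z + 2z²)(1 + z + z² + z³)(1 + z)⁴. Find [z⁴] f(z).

67

(1 + 2z + 2z²) has coefficients 1,2,2 for degrees 0…2.
(1 + z + z² + z³) has coefficients 1,1,1,1,0 for degrees 0…4.
Finally multiplying by (1 + z)⁴, the product of all factors after the first has coefficients 1,5,11,15,15 for degrees 0…4.
[z⁴] = 1·15 + 2·15 + 2·11 = 67.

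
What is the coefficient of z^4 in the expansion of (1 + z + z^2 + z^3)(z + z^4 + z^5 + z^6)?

(1 + z + z^2 + z^3) has coefficients 1,1,1,1 for degrees 0…3.
(z + z^4 + z^5 + z^6) has coefficients 0,1,0,0,1 for degrees 0…4.
[z^4] = 1·1 + 1·0 + 1·0 + 1·1 = 2.

2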